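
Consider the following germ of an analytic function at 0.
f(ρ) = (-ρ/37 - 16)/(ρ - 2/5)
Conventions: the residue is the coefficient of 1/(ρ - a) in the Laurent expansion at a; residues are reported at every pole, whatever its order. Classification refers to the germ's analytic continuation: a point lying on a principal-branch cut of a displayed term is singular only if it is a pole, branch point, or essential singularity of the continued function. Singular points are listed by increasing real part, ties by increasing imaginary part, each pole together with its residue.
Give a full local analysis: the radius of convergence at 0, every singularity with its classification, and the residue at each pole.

Radius of convergence at 0: 2/5.
At 2/5: a pole of order 1; residue -2962/185.

Denominator factor (ρ - 2/5): pole of order 1 at 2/5, modulus 2/5.
The radius of convergence is the smallest modulus among the singular points: 2/5.
At the order-1 pole 2/5 set g(ρ) = (ρ - (2/5))*f(ρ) = -ρ/37 - 16.
Simple pole: residue = g(a) at a = 2/5, which is -2962/185.


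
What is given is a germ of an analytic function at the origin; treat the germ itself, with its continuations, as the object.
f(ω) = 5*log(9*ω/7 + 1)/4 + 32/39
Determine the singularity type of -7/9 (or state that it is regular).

The point is a logarithmic branch point.

The term (5/4)*log(1 - ω/(-7/9)) has argument 1 - -7/9/(-7/9) = 0 at -7/9: a logarithmic (infinitely-sheeted) branch point; the remaining terms are analytic or single-valued there.


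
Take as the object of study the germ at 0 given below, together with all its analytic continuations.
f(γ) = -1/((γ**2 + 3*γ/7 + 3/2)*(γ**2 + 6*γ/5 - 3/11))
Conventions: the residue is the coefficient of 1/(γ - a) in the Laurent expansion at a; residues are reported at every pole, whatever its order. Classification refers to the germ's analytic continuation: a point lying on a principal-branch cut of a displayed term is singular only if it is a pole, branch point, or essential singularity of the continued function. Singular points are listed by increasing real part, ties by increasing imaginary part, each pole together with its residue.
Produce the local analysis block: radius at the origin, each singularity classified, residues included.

Radius of convergence at 0: -3/5 + (1/55)*sqrt(1914).
At -3/5 - (1/55)*sqrt(1914): a pole of order 1; residue -25410/304441 + (1104565/158918202)*sqrt(1914).
At (-3/14) - ((1/14)*sqrt(285))*i: a pole of order 1; residue (25410/304441) + ((536228/52059411)*sqrt(285))*i.
At (-3/14) + ((1/14)*sqrt(285))*i: a pole of order 1; residue (25410/304441) - ((536228/52059411)*sqrt(285))*i.
At -3/5 + (1/55)*sqrt(1914): a pole of order 1; residue -25410/304441 - (1104565/158918202)*sqrt(1914).

Denominator factor (γ**2 + 6*γ/5 - 3/11): discriminant 696/275, real irrational roots -3/5 + (1/55)*sqrt(1914) and -3/5 - (1/55)*sqrt(1914); poles of order 1, moduli -3/5 + (1/55)*sqrt(1914) and 3/5 + (1/55)*sqrt(1914).
Denominator factor (γ**2 + 3*γ/7 + 3/2): discriminant -285/49, complex-conjugate roots (-3/14) + ((1/14)*sqrt(285))*i and (-3/14) - ((1/14)*sqrt(285))*i; poles of order 1, moduli (1/2)*sqrt(6) and (1/2)*sqrt(6).
The radius of convergence is the smallest modulus among the singular points: -3/5 + (1/55)*sqrt(1914).
The factor γ**2 + 6*γ/5 - 3/11 splits as (γ - a)(γ - a') with a = -3/5 - (1/55)*sqrt(1914), a' = -3/5 + (1/55)*sqrt(1914). At the order-1 pole a set g(γ) = (γ - a)*f(γ) = [-1/(γ**2 + 3*γ/7 + 3/2)] / (γ - a').
Simple pole: residue = g(a) at a = -3/5 - (1/55)*sqrt(1914), which is -25410/304441 + (1104565/158918202)*sqrt(1914).
The factor γ**2 + 3*γ/7 + 3/2 splits as (γ - a)(γ - a') with a = (-3/14) - ((1/14)*sqrt(285))*i, a' = (-3/14) + ((1/14)*sqrt(285))*i. At the order-1 pole a set g(γ) = (γ - a)*f(γ) = [-1/(γ**2 + 6*γ/5 - 3/11)] / (γ - a').
Simple pole: residue = g(a) at a = (-3/14) - ((1/14)*sqrt(285))*i, which is (25410/304441) + ((536228/52059411)*sqrt(285))*i.
The factor γ**2 + 3*γ/7 + 3/2 splits as (γ - a)(γ - a') with a = (-3/14) + ((1/14)*sqrt(285))*i, a' = (-3/14) - ((1/14)*sqrt(285))*i. At the order-1 pole a set g(γ) = (γ - a)*f(γ) = [-1/(γ**2 + 6*γ/5 - 3/11)] / (γ - a').
Simple pole: residue = g(a) at a = (-3/14) + ((1/14)*sqrt(285))*i, which is (25410/304441) - ((536228/52059411)*sqrt(285))*i.
The factor γ**2 + 6*γ/5 - 3/11 splits as (γ - a)(γ - a') with a = -3/5 + (1/55)*sqrt(1914), a' = -3/5 - (1/55)*sqrt(1914). At the order-1 pole a set g(γ) = (γ - a)*f(γ) = [-1/(γ**2 + 3*γ/7 + 3/2)] / (γ - a').
Simple pole: residue = g(a) at a = -3/5 + (1/55)*sqrt(1914), which is -25410/304441 - (1104565/158918202)*sqrt(1914).
List the singular points by increasing real part (a conjugate pair: the negative imaginary part first).


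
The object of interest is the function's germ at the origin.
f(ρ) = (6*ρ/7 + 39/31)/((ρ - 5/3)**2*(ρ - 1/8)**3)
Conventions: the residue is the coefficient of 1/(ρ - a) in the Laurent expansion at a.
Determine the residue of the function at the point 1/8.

The residue is 485139456/406692937.

At the order-3 pole 1/8 set g(ρ) = (ρ - (1/8))^3*f(ρ) = (6*ρ/7 + 39/31)/(ρ - 5/3)**2.
Order-3 pole: residue = g''(a)/2; g''(1/8) = 970278912/406692937, so the residue is 485139456/406692937.


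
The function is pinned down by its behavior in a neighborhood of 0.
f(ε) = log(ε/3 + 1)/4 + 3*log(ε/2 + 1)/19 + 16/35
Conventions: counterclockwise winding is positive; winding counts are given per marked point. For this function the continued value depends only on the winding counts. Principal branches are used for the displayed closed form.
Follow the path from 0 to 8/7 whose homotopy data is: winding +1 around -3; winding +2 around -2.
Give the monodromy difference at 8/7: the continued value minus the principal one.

Continued minus principal equals (43/38)*pi*i.

The rational part is single-valued and drops out of the difference; each branch term changes only by its own monodromy.
(3/19)*log(1 - ε/(-2)): each positive loop around -2 adds 2*pi*i to the log, so winding +2 contributes (3/19)*(2)*2*pi*i = (12/19)*pi*i.
(1/4)*log(1 - ε/(-3)): each positive loop around -3 adds 2*pi*i to the log, so winding +1 contributes (1/4)*(1)*2*pi*i = (1/2)*pi*i.
Summing the contributions at ε = 8/7 gives (43/38)*pi*i.


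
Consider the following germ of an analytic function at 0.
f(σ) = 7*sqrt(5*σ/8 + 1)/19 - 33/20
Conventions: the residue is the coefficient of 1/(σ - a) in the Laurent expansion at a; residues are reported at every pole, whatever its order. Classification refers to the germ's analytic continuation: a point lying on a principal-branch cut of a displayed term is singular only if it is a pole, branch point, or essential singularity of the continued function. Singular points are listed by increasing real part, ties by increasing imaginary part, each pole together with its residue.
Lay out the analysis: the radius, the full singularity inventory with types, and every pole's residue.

Branch term (7/19)*sqrt(1 - σ/(-8/5)): its argument vanishes at σ = -8/5, a square-root branch point, modulus 8/5.
The radius of convergence is the smallest modulus among the singular points: 8/5.

Radius of convergence at 0: 8/5.
At -8/5: an algebraic (square-root) branch point.


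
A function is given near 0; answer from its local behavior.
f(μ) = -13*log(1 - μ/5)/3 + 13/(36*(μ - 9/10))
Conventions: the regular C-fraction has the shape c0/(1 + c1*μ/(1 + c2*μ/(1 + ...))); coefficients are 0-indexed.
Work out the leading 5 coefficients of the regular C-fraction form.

The regular C-fraction coefficients are [-65/162, 236/225, -459/5900, 1031939/36108, -24283958326/789433335].

Taylor coefficients (expand at 0): a_0 = -65/162, a_1 = 1534/3645, a_2 = -134069/328050, a_3 = -3977207/7381125, a_4 = -810197089/1328602500.
c0 = a_0 = -65/162. Peel one level at a time: if S = 1 + c*μ/S' with S'(0) = 1, then c is the μ-coefficient of S and S' = c*μ/(S - 1).
S_1 = c0/f = 1 + (236/225)*μ + (51/625)*μ^2 + ...; c1 = 236/225.
S_2 = c1*μ/(S_1 - 1) = 1 + (-459/5900)*μ + (3095817/1392400)*μ^2 + ...; c2 = -459/5900.
S_3 = c2*μ/(S_2 - 1) = 1 + (1031939/36108)*μ + (205796257/234090)*μ^2 + ...; c3 = 1031939/36108.
S_4 = c3*μ/(S_3 - 1) = 1 + (-24283958326/789433335)*μ + ...; c4 = -24283958326/789433335.


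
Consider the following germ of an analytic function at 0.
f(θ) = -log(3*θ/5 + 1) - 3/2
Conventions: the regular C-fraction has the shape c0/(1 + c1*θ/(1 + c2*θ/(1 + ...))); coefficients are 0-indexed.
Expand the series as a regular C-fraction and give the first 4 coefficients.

The regular C-fraction coefficients are [-3/2, -2/5, 7/10, 3/70].

Taylor coefficients (expand at 0): a_0 = -3/2, a_1 = -3/5, a_2 = 9/50, a_3 = -9/125.
c0 = a_0 = -3/2. Peel one level at a time: if S = 1 + c*θ/S' with S'(0) = 1, then c is the θ-coefficient of S and S' = c*θ/(S - 1).
S_1 = c0/f = 1 + (-2/5)*θ + (7/25)*θ^2 + ...; c1 = -2/5.
S_2 = c1*θ/(S_1 - 1) = 1 + (7/10)*θ + (-3/100)*θ^2 + ...; c2 = 7/10.
S_3 = c2*θ/(S_2 - 1) = 1 + (3/70)*θ + ...; c3 = 3/70.


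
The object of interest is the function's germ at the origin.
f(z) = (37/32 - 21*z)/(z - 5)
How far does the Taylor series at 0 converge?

The radius of convergence is 5.

Denominator factor (z - 5): pole of order 1 at 5, modulus 5.
The radius of convergence is the smallest modulus among the singular points: 5.


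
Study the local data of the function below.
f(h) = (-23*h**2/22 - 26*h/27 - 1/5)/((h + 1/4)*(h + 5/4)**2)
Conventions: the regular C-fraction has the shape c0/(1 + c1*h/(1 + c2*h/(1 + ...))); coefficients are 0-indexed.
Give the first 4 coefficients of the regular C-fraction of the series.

The regular C-fraction coefficients are [-64/125, 106/135, 788987/314820, 14018659173/9199588420].

Taylor coefficients (expand at 0): a_0 = -64/125, a_1 = 6784/16875, a_2 = -1228064/928125, a_3 = 27334528/4640625.
c0 = a_0 = -64/125. Peel one level at a time: if S = 1 + c*h/S' with S'(0) = 1, then c is the h-coefficient of S and S' = c*h/(S - 1).
S_1 = c0/f = 1 + (106/135)*h + (-788987/400950)*h^2 + ...; c1 = 106/135.
S_2 = c1*h/(S_1 - 1) = 1 + (788987/314820)*h + (-519209599/135955600)*h^2 + ...; c2 = 788987/314820.
S_3 = c2*h/(S_2 - 1) = 1 + (14018659173/9199588420)*h + ...; c3 = 14018659173/9199588420.


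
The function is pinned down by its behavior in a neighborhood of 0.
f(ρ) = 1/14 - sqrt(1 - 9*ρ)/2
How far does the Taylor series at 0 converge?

Branch term (-1/2)*sqrt(1 - ρ/(1/9)): its argument vanishes at ρ = 1/9, a square-root branch point, modulus 1/9.
The radius of convergence is the smallest modulus among the singular points: 1/9.

The radius of convergence is 1/9.


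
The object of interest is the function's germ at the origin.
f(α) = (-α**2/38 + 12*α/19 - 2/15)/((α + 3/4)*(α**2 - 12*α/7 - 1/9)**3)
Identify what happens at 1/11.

Denominator factors: α + 3/4 = 37/44 at α = 1/11; α**2 - 12*α/7 - 1/9 = -1972/7623 at α = 1/11 — none vanishes.
So the germ continues analytically to 1/11.

The point is a regular point.


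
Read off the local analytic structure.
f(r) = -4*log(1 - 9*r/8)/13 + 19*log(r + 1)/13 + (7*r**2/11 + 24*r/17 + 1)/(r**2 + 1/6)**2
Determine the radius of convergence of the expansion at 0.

Denominator factor (r**2 + 1/6)^2: discriminant -2/3, complex-conjugate roots ((1/6)*sqrt(6))*i and -((1/6)*sqrt(6))*i; poles of order 2, moduli (1/6)*sqrt(6) and (1/6)*sqrt(6).
Branch term (-4/13)*log(1 - r/(8/9)): its argument vanishes at r = 8/9, a logarithmic branch point, modulus 8/9.
Branch term (19/13)*log(1 - r/(-1)): its argument vanishes at r = -1, a logarithmic branch point, modulus 1.
The radius of convergence is the smallest modulus among the singular points: (1/6)*sqrt(6).

The radius of convergence is (1/6)*sqrt(6).


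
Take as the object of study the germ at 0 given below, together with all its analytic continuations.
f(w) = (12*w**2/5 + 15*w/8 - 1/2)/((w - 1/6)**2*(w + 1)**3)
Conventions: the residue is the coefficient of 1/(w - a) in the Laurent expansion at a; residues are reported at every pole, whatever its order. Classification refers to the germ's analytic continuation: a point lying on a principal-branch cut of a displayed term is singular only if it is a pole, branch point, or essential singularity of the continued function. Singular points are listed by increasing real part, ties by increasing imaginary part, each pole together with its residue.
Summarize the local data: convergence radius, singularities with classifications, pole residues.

Radius of convergence at 0: 1/6.
At -1: a pole of order 3; residue -22572/12005.
At 1/6: a pole of order 2; residue 22572/12005.

Denominator factor (w - 1/6)^2: pole of order 2 at 1/6, modulus 1/6.
Denominator factor (w + 1)^3: pole of order 3 at -1, modulus 1.
The radius of convergence is the smallest modulus among the singular points: 1/6.
At the order-3 pole -1 set g(w) = (w - (-1))^3*f(w) = (12*w**2/5 + 15*w/8 - 1/2)/(w - 1/6)**2.
Order-3 pole: residue = g''(a)/2; g''(-1) = -45144/12005, so the residue is -22572/12005.
At the order-2 pole 1/6 set g(w) = (w - (1/6))^2*f(w) = (12*w**2/5 + 15*w/8 - 1/2)/(w + 1)**3.
Order-2 pole: residue = g'(a); g'(1/6) = 22572/12005, so the residue is 22572/12005.
List the singular points by increasing real part (a conjugate pair: the negative imaginary part first).


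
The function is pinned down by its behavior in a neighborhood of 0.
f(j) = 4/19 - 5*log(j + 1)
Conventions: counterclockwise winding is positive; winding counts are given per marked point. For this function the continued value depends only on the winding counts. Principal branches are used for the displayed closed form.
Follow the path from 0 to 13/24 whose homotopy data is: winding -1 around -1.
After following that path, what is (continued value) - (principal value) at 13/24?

Continued minus principal equals (10)*pi*i.

The rational part is single-valued and drops out of the difference; each branch term changes only by its own monodromy.
(-5)*log(1 - j/(-1)): each positive loop around -1 adds 2*pi*i to the log, so winding -1 contributes (-5)*(-1)*2*pi*i = (10)*pi*i.
Summing the contributions at j = 13/24 gives (10)*pi*i.


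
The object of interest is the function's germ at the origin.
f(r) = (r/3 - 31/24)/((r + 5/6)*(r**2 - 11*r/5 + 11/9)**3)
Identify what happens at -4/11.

Denominator factors: r**2 - 11*r/5 + 11/9 = 11731/5445 at r = -4/11; r + 5/6 = 31/66 at r = -4/11 — none vanishes.
So the germ continues analytically to -4/11.

The point is a regular point.


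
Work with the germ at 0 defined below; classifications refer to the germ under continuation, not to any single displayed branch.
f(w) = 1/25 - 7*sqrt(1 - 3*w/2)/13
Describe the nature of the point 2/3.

The point is an algebraic (square-root) branch point.

The term (-7/13)*sqrt(1 - w/(2/3)) has argument 1 - 2/3/(2/3) = 0 at 2/3: a square-root (algebraic, two-sheeted) branch point; the remaining terms are analytic or single-valued there.


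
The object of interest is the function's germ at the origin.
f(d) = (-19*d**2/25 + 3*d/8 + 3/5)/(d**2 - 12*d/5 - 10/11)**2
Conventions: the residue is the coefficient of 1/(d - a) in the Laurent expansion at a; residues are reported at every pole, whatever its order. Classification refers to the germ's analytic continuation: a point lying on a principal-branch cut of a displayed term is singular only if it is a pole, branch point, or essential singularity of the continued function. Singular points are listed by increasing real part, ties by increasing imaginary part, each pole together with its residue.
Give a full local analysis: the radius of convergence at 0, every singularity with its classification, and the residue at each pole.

Radius of convergence at 0: -6/5 + (1/55)*sqrt(7106).
At 6/5 - (1/55)*sqrt(7106): a pole of order 2; residue (9575/6677056)*sqrt(7106).
At 6/5 + (1/55)*sqrt(7106): a pole of order 2; residue -(9575/6677056)*sqrt(7106).

Denominator factor (d**2 - 12*d/5 - 10/11)^2: discriminant 2584/275, real irrational roots 6/5 + (1/55)*sqrt(7106) and 6/5 - (1/55)*sqrt(7106); poles of order 2, moduli 6/5 + (1/55)*sqrt(7106) and -6/5 + (1/55)*sqrt(7106).
The radius of convergence is the smallest modulus among the singular points: -6/5 + (1/55)*sqrt(7106).
The factor d**2 - 12*d/5 - 10/11 splits as (d - a)(d - a') with a = 6/5 - (1/55)*sqrt(7106), a' = 6/5 + (1/55)*sqrt(7106). At the order-2 pole a set g(d) = (d - a)^2*f(d) = [-19*d**2/25 + 3*d/8 + 3/5] / (d - a')^2.
Order-2 pole: residue = g'(a); g'(6/5 - (1/55)*sqrt(7106)) = (9575/6677056)*sqrt(7106), so the residue is (9575/6677056)*sqrt(7106).
The factor d**2 - 12*d/5 - 10/11 splits as (d - a)(d - a') with a = 6/5 + (1/55)*sqrt(7106), a' = 6/5 - (1/55)*sqrt(7106). At the order-2 pole a set g(d) = (d - a)^2*f(d) = [-19*d**2/25 + 3*d/8 + 3/5] / (d - a')^2.
Order-2 pole: residue = g'(a); g'(6/5 + (1/55)*sqrt(7106)) = -(9575/6677056)*sqrt(7106), so the residue is -(9575/6677056)*sqrt(7106).
List the singular points by increasing real part (a conjugate pair: the negative imaginary part first).


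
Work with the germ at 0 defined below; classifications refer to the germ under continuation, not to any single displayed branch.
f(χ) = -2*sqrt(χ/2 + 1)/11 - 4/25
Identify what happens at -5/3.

There is no denominator, hence no pole anywhere.
Branch term sqrt(1 - χ/(-2)): argument at -5/3 is 1/6, nonzero, so -5/3 is not its branch point (a point on a principal cut is still regular for the continued germ).
So the germ continues analytically to -5/3.

The point is a regular point.


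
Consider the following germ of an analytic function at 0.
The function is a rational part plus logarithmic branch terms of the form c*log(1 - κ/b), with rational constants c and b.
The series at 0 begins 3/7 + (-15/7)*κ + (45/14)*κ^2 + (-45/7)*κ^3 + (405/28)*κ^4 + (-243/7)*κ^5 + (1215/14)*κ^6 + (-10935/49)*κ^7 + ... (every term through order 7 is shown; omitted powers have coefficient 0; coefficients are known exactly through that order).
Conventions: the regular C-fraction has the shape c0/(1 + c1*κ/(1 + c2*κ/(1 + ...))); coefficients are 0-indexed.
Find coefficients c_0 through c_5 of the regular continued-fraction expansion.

Taylor coefficients (read off): a_0 = 3/7, a_1 = -15/7, a_2 = 45/14, a_3 = -45/7, a_4 = 405/28, a_5 = -243/7.
c0 = a_0 = 3/7. Peel one level at a time: if S = 1 + c*κ/S' with S'(0) = 1, then c is the κ-coefficient of S and S' = c*κ/(S - 1).
S_1 = c0/f = 1 + (5)*κ + (35/2)*κ^2 + ...; c1 = 5.
S_2 = c1*κ/(S_1 - 1) = 1 + (-7/2)*κ + (-3/4)*κ^2 + ...; c2 = -7/2.
S_3 = c2*κ/(S_2 - 1) = 1 + (-3/14)*κ + (18/49)*κ^2 + ...; c3 = -3/14.
S_4 = c3*κ/(S_3 - 1) = 1 + (12/7)*κ + (-3/5)*κ^2 + ...; c4 = 12/7.
S_5 = c4*κ/(S_4 - 1) = 1 + (7/20)*κ + ...; c5 = 7/20.

The regular C-fraction coefficients are [3/7, 5, -7/2, -3/14, 12/7, 7/20].


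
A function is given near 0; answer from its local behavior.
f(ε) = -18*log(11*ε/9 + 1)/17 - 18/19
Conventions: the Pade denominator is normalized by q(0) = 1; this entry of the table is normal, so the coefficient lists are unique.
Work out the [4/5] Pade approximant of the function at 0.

The Pade approximant has numerator coefficients [-18/19, -6443998/1677339, -75266719/15096051, -2310650606/951051213, -18189817349/51356765502]; denominator coefficients [1, 125686/46737, 339889/140211, 7224668/8833293, 5080427/68142546, -3059969/3577483665].

Taylor coefficients needed (expand at 0): a_0 = -18/19, a_1 = -22/17, a_2 = 121/153, a_3 = -2662/4131, a_4 = 14641/24786, a_5 = -322102/557685, a_6 = 1771561/3011499, a_7 = -38974342/63241479, a_8 = 214358881/325241892, a_9 = -4715895382/6586148313.
Write the denominator as Q(ε) = 1 + q1*ε + q2*ε^2 + q3*ε^3 + q4*ε^4 + q5*ε^5. Requiring Q*f - P = O(ε^10) with deg P <= 4 kills the coefficients of ε^5..ε^9 in Q*f:
  ε^5: a_5 + q1*a_4 + q2*a_3 + q3*a_2 + q4*a_1 + q5*a_0 = 0, i.e. -322102/557685 + (14641/24786)*q1 + (-2662/4131)*q2 + (121/153)*q3 + (-22/17)*q4 + (-18/19)*q5 = 0.
  ε^6: a_6 + q1*a_5 + q2*a_4 + q3*a_3 + q4*a_2 + q5*a_1 = 0, i.e. 1771561/3011499 + (-322102/557685)*q1 + (14641/24786)*q2 + (-2662/4131)*q3 + (121/153)*q4 + (-22/17)*q5 = 0.
  ε^7: a_7 + q1*a_6 + q2*a_5 + q3*a_4 + q4*a_3 + q5*a_2 = 0, i.e. -38974342/63241479 + (1771561/3011499)*q1 + (-322102/557685)*q2 + (14641/24786)*q3 + (-2662/4131)*q4 + (121/153)*q5 = 0.
  ε^8: a_8 + q1*a_7 + q2*a_6 + q3*a_5 + q4*a_4 + q5*a_3 = 0, i.e. 214358881/325241892 + (-38974342/63241479)*q1 + (1771561/3011499)*q2 + (-322102/557685)*q3 + (14641/24786)*q4 + (-2662/4131)*q5 = 0.
  ε^9: a_9 + q1*a_8 + q2*a_7 + q3*a_6 + q4*a_5 + q5*a_4 = 0, i.e. -4715895382/6586148313 + (214358881/325241892)*q1 + (-38974342/63241479)*q2 + (1771561/3011499)*q3 + (-322102/557685)*q4 + (14641/24786)*q5 = 0.
Solving this linear system: q1 = 125686/46737, q2 = 339889/140211, q3 = 7224668/8833293, q4 = 5080427/68142546, q5 = -3059969/3577483665.
The numerator is Q*f truncated at degree 4: P0 = a_0 = -18/19; P1 = a_1 + q1*a_0 = -6443998/1677339; P2 = a_2 + q1*a_1 + q2*a_0 = -75266719/15096051; P3 = a_3 + q1*a_2 + q2*a_1 + q3*a_0 = -2310650606/951051213; P4 = a_4 + q1*a_3 + q2*a_2 + q3*a_1 + q4*a_0 = -18189817349/51356765502.


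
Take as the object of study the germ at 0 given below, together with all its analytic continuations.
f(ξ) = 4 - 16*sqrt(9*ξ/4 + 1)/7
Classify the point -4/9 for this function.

The term (-16/7)*sqrt(1 - ξ/(-4/9)) has argument 1 - -4/9/(-4/9) = 0 at -4/9: a square-root (algebraic, two-sheeted) branch point; the remaining terms are analytic or single-valued there.

The point is an algebraic (square-root) branch point.


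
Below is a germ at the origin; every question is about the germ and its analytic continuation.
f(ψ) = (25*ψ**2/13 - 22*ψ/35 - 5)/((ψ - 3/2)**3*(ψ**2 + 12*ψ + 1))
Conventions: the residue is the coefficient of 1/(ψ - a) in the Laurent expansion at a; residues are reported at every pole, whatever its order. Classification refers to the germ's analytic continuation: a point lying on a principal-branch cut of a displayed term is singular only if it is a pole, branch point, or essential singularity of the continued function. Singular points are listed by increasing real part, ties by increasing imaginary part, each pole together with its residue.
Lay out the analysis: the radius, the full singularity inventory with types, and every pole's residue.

Radius of convergence at 0: 6 - sqrt(35).
At -6 - sqrt(35): a pole of order 1; residue 26904/469625 - (37064/4602325)*sqrt(35).
At -6 + sqrt(35): a pole of order 1; residue 26904/469625 + (37064/4602325)*sqrt(35).
At 3/2: a pole of order 3; residue -53808/469625.


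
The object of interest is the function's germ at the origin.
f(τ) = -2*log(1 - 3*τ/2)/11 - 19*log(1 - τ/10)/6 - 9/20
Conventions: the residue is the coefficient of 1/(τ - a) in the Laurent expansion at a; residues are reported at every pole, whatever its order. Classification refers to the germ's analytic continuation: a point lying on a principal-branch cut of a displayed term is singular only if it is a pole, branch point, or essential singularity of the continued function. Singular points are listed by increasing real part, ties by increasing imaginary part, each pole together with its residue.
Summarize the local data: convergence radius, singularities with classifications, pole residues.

Branch term (-2/11)*log(1 - τ/(2/3)): its argument vanishes at τ = 2/3, a logarithmic branch point, modulus 2/3.
Branch term (-19/6)*log(1 - τ/(10)): its argument vanishes at τ = 10, a logarithmic branch point, modulus 10.
The radius of convergence is the smallest modulus among the singular points: 2/3.
List the singular points by increasing real part (a conjugate pair: the negative imaginary part first).

Radius of convergence at 0: 2/3.
At 2/3: a logarithmic branch point.
At 10: a logarithmic branch point.


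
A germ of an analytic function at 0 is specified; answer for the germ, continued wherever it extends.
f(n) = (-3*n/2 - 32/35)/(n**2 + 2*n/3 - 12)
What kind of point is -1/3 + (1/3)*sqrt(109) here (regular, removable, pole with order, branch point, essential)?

The point is a pole of order 1.

The denominator factor n**2 + 2*n/3 - 12 vanishes at -1/3 + (1/3)*sqrt(109) and appears to the power 1; the numerator there equals -29/70 - (1/2)*sqrt(109), nonzero, and no other factor vanishes.
Hence a pole whose order is the multiplicity, 1.


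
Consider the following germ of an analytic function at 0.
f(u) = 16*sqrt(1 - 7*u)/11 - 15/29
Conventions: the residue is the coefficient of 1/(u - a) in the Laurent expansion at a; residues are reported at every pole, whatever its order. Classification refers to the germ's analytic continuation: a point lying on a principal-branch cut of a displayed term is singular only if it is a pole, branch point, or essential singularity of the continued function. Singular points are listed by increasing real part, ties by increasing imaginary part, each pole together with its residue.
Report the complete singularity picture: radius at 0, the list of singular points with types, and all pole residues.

Branch term (16/11)*sqrt(1 - u/(1/7)): its argument vanishes at u = 1/7, a square-root branch point, modulus 1/7.
The radius of convergence is the smallest modulus among the singular points: 1/7.

Radius of convergence at 0: 1/7.
At 1/7: an algebraic (square-root) branch point.


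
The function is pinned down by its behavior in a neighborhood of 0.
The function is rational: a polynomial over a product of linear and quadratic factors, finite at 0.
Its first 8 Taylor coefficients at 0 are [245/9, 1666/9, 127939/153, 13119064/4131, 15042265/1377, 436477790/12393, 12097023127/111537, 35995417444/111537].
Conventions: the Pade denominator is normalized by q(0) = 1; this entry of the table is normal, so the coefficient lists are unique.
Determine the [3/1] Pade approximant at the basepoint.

Taylor coefficients needed (read off): a_0 = 245/9, a_1 = 1666/9, a_2 = 127939/153, a_3 = 13119064/4131, a_4 = 15042265/1377.
Write the denominator as Q(w) = 1 + q1*w. Requiring Q*f - P = O(w^5) with deg P <= 3 kills the coefficients of w^4..w^4 in Q*f:
  w^4: a_4 + q1*a_3 = 0, i.e. 15042265/1377 + (13119064/4131)*q1 = 0.
Solving this linear system: q1 = -18795/5464.
The numerator is Q*f truncated at degree 3: P0 = a_0 = 245/9; P1 = a_1 + q1*a_0 = 4498249/49176; P2 = a_2 + q1*a_1 = 83373353/417996; P3 = a_3 + q1*a_2 = 6758001061/22571784.

The Pade approximant has numerator coefficients [245/9, 4498249/49176, 83373353/417996, 6758001061/22571784]; denominator coefficients [1, -18795/5464].


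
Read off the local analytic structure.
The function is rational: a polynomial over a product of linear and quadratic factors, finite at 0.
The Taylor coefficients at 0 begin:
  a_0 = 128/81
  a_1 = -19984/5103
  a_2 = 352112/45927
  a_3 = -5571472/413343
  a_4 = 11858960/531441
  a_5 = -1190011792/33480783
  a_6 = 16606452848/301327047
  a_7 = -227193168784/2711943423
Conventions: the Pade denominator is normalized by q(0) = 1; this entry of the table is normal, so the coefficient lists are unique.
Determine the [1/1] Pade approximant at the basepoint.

Taylor coefficients needed (read off): a_0 = 128/81, a_1 = -19984/5103, a_2 = 352112/45927.
Write the denominator as Q(u) = 1 + q1*u. Requiring Q*f - P = O(u^3) with deg P <= 1 kills the coefficients of u^2..u^2 in Q*f:
  u^2: a_2 + q1*a_1 = 0, i.e. 352112/45927 + (-19984/5103)*q1 = 0.
Solving this linear system: q1 = 22007/11241.
The numerator is Q*f truncated at degree 1: P0 = a_0 = 128/81; P1 = a_1 + q1*a_0 = -582416/708183.

The Pade approximant has numerator coefficients [128/81, -582416/708183]; denominator coefficients [1, 22007/11241].


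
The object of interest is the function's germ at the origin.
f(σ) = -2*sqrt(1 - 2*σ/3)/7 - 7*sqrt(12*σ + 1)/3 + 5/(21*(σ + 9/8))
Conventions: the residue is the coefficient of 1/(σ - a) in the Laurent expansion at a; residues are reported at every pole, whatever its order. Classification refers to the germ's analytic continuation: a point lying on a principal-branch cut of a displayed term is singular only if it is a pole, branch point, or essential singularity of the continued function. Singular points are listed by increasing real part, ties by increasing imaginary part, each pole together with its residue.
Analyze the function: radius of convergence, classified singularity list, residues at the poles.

Denominator factor (σ + 9/8): pole of order 1 at -9/8, modulus 9/8.
Branch term (-7/3)*sqrt(1 - σ/(-1/12)): its argument vanishes at σ = -1/12, a square-root branch point, modulus 1/12.
Branch term (-2/7)*sqrt(1 - σ/(3/2)): its argument vanishes at σ = 3/2, a square-root branch point, modulus 3/2.
The radius of convergence is the smallest modulus among the singular points: 1/12.
The branch terms are analytic at -9/8 and contribute nothing to the residue; only the rational part matters.
At the order-1 pole -9/8 set g(σ) = (σ - (-9/8))*(rational part) = 5/21.
Simple pole: residue = g(a) at a = -9/8, which is 5/21.
List the singular points by increasing real part (a conjugate pair: the negative imaginary part first).

Radius of convergence at 0: 1/12.
At -9/8: a pole of order 1; residue 5/21.
At -1/12: an algebraic (square-root) branch point.
At 3/2: an algebraic (square-root) branch point.


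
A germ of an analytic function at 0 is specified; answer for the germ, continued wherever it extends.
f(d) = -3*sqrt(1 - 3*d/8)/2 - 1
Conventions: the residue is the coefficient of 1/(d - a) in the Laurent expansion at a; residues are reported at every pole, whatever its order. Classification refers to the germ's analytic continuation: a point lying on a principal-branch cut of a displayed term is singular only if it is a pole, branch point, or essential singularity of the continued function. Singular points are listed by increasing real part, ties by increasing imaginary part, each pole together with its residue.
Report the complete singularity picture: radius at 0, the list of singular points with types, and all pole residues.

Branch term (-3/2)*sqrt(1 - d/(8/3)): its argument vanishes at d = 8/3, a square-root branch point, modulus 8/3.
The radius of convergence is the smallest modulus among the singular points: 8/3.

Radius of convergence at 0: 8/3.
At 8/3: an algebraic (square-root) branch point.


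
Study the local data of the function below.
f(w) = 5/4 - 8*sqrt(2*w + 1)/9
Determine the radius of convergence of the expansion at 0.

The radius of convergence is 1/2.

Branch term (-8/9)*sqrt(1 - w/(-1/2)): its argument vanishes at w = -1/2, a square-root branch point, modulus 1/2.
The radius of convergence is the smallest modulus among the singular points: 1/2.


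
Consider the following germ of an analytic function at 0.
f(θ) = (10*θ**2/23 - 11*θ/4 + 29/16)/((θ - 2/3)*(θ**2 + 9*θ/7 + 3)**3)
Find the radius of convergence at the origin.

The radius of convergence is 2/3.

Denominator factor (θ**2 + 9*θ/7 + 3)^3: discriminant -507/49, complex-conjugate roots (-9/14) + ((13/14)*sqrt(3))*i and (-9/14) - ((13/14)*sqrt(3))*i; poles of order 3, moduli sqrt(3) and sqrt(3).
Denominator factor (θ - 2/3): pole of order 1 at 2/3, modulus 2/3.
The radius of convergence is the smallest modulus among the singular points: 2/3.


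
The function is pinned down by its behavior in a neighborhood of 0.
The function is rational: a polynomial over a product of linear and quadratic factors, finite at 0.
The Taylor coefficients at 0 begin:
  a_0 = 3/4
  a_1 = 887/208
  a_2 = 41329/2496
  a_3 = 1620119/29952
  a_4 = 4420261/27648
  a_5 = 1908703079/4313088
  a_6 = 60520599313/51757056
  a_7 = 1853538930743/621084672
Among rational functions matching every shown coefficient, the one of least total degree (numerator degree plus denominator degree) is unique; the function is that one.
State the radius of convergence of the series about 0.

No rational of total degree below 6 reproduces all 8 coefficients; solving the [1/5] Pade equations on them gives f(γ) = (3/8 - 6*γ/13)/((γ - 1/2)**3*(γ**2 + 11*γ/3 - 4)), whose expansion matches every shown term.
Denominator factor (γ**2 + 11*γ/3 - 4): discriminant 265/9, real irrational roots -11/6 + (1/6)*sqrt(265) and -11/6 - (1/6)*sqrt(265); poles of order 1, moduli -11/6 + (1/6)*sqrt(265) and 11/6 + (1/6)*sqrt(265).
Denominator factor (γ - 1/2)^3: pole of order 3 at 1/2, modulus 1/2.
The radius of convergence is the smallest modulus among the singular points: 1/2.

The radius of convergence is 1/2.


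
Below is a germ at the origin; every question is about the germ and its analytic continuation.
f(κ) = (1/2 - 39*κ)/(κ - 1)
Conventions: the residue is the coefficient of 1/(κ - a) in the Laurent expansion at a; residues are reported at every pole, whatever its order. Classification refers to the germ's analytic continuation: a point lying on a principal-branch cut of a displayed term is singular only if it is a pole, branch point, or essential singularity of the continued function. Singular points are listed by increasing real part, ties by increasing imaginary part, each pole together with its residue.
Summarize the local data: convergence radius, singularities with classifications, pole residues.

Denominator factor (κ - 1): pole of order 1 at 1, modulus 1.
The radius of convergence is the smallest modulus among the singular points: 1.
At the order-1 pole 1 set g(κ) = (κ - (1))*f(κ) = 1/2 - 39*κ.
Simple pole: residue = g(a) at a = 1, which is -77/2.

Radius of convergence at 0: 1.
At 1: a pole of order 1; residue -77/2.


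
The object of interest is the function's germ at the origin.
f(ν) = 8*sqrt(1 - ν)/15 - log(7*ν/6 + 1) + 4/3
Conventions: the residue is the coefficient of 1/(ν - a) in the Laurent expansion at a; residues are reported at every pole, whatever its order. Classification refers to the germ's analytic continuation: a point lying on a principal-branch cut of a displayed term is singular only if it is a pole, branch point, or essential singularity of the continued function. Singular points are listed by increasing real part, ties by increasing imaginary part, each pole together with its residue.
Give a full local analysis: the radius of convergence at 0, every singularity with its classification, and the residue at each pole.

Branch term (8/15)*sqrt(1 - ν/(1)): its argument vanishes at ν = 1, a square-root branch point, modulus 1.
Branch term (-1)*log(1 - ν/(-6/7)): its argument vanishes at ν = -6/7, a logarithmic branch point, modulus 6/7.
The radius of convergence is the smallest modulus among the singular points: 6/7.
List the singular points by increasing real part (a conjugate pair: the negative imaginary part first).

Radius of convergence at 0: 6/7.
At -6/7: a logarithmic branch point.
At 1: an algebraic (square-root) branch point.


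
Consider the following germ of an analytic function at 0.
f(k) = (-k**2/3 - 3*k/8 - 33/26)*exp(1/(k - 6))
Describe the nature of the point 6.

The exponent 1/(k - (6)) has a pole at 6, so exp(1/(k - (6))) takes every nonzero value near it: an essential singularity (not a pole of any order).

The point is an essential singularity.


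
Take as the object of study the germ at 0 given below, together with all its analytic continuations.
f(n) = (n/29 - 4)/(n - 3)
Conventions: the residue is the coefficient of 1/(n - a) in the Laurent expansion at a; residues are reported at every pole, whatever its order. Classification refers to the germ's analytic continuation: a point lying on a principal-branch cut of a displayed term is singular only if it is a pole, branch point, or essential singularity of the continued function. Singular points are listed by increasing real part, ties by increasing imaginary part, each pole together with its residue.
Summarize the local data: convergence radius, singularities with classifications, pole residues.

Denominator factor (n - 3): pole of order 1 at 3, modulus 3.
The radius of convergence is the smallest modulus among the singular points: 3.
At the order-1 pole 3 set g(n) = (n - (3))*f(n) = n/29 - 4.
Simple pole: residue = g(a) at a = 3, which is -113/29.

Radius of convergence at 0: 3.
At 3: a pole of order 1; residue -113/29.


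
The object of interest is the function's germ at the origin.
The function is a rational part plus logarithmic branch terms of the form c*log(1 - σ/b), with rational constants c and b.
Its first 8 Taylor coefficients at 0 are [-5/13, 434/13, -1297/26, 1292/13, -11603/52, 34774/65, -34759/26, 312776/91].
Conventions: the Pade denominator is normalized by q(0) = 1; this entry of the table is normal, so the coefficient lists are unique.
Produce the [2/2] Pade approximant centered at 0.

The Pade approximant has numerator coefficients [-5/13, 547608/16991, 65109/1307]; denominator coefficients [1, 3926/1307, 3951/2614].

Taylor coefficients needed (read off): a_0 = -5/13, a_1 = 434/13, a_2 = -1297/26, a_3 = 1292/13, a_4 = -11603/52.
Write the denominator as Q(σ) = 1 + q1*σ + q2*σ^2. Requiring Q*f - P = O(σ^5) with deg P <= 2 kills the coefficients of σ^3..σ^4 in Q*f:
  σ^3: a_3 + q1*a_2 + q2*a_1 = 0, i.e. 1292/13 + (-1297/26)*q1 + (434/13)*q2 = 0.
  σ^4: a_4 + q1*a_3 + q2*a_2 = 0, i.e. -11603/52 + (1292/13)*q1 + (-1297/26)*q2 = 0.
Solving this linear system: q1 = 3926/1307, q2 = 3951/2614.
The numerator is Q*f truncated at degree 2: P0 = a_0 = -5/13; P1 = a_1 + q1*a_0 = 547608/16991; P2 = a_2 + q1*a_1 + q2*a_0 = 65109/1307.


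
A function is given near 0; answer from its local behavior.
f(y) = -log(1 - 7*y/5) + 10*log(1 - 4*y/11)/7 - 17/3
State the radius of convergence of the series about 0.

The radius of convergence is 5/7.

Branch term (-1)*log(1 - y/(5/7)): its argument vanishes at y = 5/7, a logarithmic branch point, modulus 5/7.
Branch term (10/7)*log(1 - y/(11/4)): its argument vanishes at y = 11/4, a logarithmic branch point, modulus 11/4.
The radius of convergence is the smallest modulus among the singular points: 5/7.


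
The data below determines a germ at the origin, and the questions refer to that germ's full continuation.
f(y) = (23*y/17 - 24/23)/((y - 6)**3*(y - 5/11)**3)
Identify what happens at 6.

The point is a pole of order 3.

The denominator factor y - 6 vanishes at 6 and appears to the power 3; the numerator there equals 2766/391, nonzero, and no other factor vanishes.
Hence a pole whose order is the multiplicity, 3.


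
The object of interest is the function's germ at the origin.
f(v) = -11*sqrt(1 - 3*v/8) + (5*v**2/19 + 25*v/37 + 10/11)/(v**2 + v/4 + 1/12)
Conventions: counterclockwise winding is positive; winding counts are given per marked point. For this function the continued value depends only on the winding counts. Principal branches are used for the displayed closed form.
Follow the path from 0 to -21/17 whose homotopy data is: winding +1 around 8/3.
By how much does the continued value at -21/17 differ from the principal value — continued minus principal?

The rational part is single-valued and drops out of the difference; each branch term changes only by its own monodromy.
(-11)*sqrt(1 - v/(8/3)): winding +1 is odd, the square root flips sign, contributing -2*(-11)*sqrt(1 - (-21/17)/(8/3)) = -2*(-11)*sqrt(199/136) = (11/34)*sqrt(6766).
Summing the contributions at v = -21/17 gives (11/34)*sqrt(6766).

Continued minus principal equals (11/34)*sqrt(6766).


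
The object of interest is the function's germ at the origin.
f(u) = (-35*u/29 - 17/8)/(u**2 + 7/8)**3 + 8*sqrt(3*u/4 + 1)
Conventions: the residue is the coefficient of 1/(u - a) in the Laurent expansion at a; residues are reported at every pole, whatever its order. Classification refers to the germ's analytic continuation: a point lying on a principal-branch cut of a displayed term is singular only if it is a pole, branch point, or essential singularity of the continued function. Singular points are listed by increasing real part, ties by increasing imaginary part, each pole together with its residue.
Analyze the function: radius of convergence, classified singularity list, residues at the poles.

Denominator factor (u**2 + 7/8)^3: discriminant -7/2, complex-conjugate roots ((1/4)*sqrt(14))*i and -((1/4)*sqrt(14))*i; poles of order 3, moduli (1/4)*sqrt(14) and (1/4)*sqrt(14).
Branch term (8)*sqrt(1 - u/(-4/3)): its argument vanishes at u = -4/3, a square-root branch point, modulus 4/3.
The radius of convergence is the smallest modulus among the singular points: (1/4)*sqrt(14).
The branch term is analytic at -((1/4)*sqrt(14))*i and contributes nothing to the residue; only the rational part matters.
The factor u**2 + 7/8 splits as (u - a)(u - a') with a = -((1/4)*sqrt(14))*i, a' = ((1/4)*sqrt(14))*i. At the order-3 pole a set g(u) = (u - a)^3*(rational part) = [-35*u/29 - 17/8] / (u - a')^3.
Order-3 pole: residue = g''(a)/2; g''(-((1/4)*sqrt(14))*i) = -((102/343)*sqrt(14))*i, so the residue is -((51/343)*sqrt(14))*i.
The branch term is analytic at ((1/4)*sqrt(14))*i and contributes nothing to the residue; only the rational part matters.
The factor u**2 + 7/8 splits as (u - a)(u - a') with a = ((1/4)*sqrt(14))*i, a' = -((1/4)*sqrt(14))*i. At the order-3 pole a set g(u) = (u - a)^3*(rational part) = [-35*u/29 - 17/8] / (u - a')^3.
Order-3 pole: residue = g''(a)/2; g''(((1/4)*sqrt(14))*i) = ((102/343)*sqrt(14))*i, so the residue is ((51/343)*sqrt(14))*i.
List the singular points by increasing real part (a conjugate pair: the negative imaginary part first).

Radius of convergence at 0: (1/4)*sqrt(14).
At -4/3: an algebraic (square-root) branch point.
At -((1/4)*sqrt(14))*i: a pole of order 3; residue -((51/343)*sqrt(14))*i.
At ((1/4)*sqrt(14))*i: a pole of order 3; residue ((51/343)*sqrt(14))*i.
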